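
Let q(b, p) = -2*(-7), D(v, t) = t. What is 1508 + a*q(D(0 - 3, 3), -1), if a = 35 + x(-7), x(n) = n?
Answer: 1900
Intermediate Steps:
q(b, p) = 14
a = 28 (a = 35 - 7 = 28)
1508 + a*q(D(0 - 3, 3), -1) = 1508 + 28*14 = 1508 + 392 = 1900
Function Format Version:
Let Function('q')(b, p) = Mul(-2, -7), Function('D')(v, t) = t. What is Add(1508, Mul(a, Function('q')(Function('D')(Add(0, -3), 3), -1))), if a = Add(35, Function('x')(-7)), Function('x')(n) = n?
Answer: 1900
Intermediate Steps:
Function('q')(b, p) = 14
a = 28 (a = Add(35, -7) = 28)
Add(1508, Mul(a, Function('q')(Function('D')(Add(0, -3), 3), -1))) = Add(1508, Mul(28, 14)) = Add(1508, 392) = 1900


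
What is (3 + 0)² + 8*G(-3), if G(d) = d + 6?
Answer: 33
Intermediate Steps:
G(d) = 6 + d
(3 + 0)² + 8*G(-3) = (3 + 0)² + 8*(6 - 3) = 3² + 8*3 = 9 + 24 = 33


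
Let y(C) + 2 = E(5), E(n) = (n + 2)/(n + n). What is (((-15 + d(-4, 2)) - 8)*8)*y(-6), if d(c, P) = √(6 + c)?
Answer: 1196/5 - 52*√2/5 ≈ 224.49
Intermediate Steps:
E(n) = (2 + n)/(2*n) (E(n) = (2 + n)/((2*n)) = (2 + n)*(1/(2*n)) = (2 + n)/(2*n))
y(C) = -13/10 (y(C) = -2 + (½)*(2 + 5)/5 = -2 + (½)*(⅕)*7 = -2 + 7/10 = -13/10)
(((-15 + d(-4, 2)) - 8)*8)*y(-6) = (((-15 + √(6 - 4)) - 8)*8)*(-13/10) = (((-15 + √2) - 8)*8)*(-13/10) = ((-23 + √2)*8)*(-13/10) = (-184 + 8*√2)*(-13/10) = 1196/5 - 52*√2/5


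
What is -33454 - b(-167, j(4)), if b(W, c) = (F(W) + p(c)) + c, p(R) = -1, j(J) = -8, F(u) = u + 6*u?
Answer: -32276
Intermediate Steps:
F(u) = 7*u
b(W, c) = -1 + c + 7*W (b(W, c) = (7*W - 1) + c = (-1 + 7*W) + c = -1 + c + 7*W)
-33454 - b(-167, j(4)) = -33454 - (-1 - 8 + 7*(-167)) = -33454 - (-1 - 8 - 1169) = -33454 - 1*(-1178) = -33454 + 1178 = -32276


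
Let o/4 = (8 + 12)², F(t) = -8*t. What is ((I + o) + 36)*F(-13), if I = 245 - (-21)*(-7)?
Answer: 180336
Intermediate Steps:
o = 1600 (o = 4*(8 + 12)² = 4*20² = 4*400 = 1600)
I = 98 (I = 245 - 1*147 = 245 - 147 = 98)
((I + o) + 36)*F(-13) = ((98 + 1600) + 36)*(-8*(-13)) = (1698 + 36)*104 = 1734*104 = 180336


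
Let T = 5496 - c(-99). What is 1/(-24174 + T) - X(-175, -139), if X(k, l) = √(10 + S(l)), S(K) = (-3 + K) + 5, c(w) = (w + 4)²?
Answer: -1/27703 - I*√127 ≈ -3.6097e-5 - 11.269*I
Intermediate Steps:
c(w) = (4 + w)²
T = -3529 (T = 5496 - (4 - 99)² = 5496 - 1*(-95)² = 5496 - 1*9025 = 5496 - 9025 = -3529)
S(K) = 2 + K
X(k, l) = √(12 + l) (X(k, l) = √(10 + (2 + l)) = √(12 + l))
1/(-24174 + T) - X(-175, -139) = 1/(-24174 - 3529) - √(12 - 139) = 1/(-27703) - √(-127) = -1/27703 - I*√127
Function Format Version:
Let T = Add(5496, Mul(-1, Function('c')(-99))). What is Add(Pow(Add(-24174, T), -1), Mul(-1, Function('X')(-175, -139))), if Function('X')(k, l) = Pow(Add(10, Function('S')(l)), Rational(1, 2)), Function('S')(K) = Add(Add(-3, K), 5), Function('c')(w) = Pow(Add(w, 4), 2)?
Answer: Add(Rational(-1, 27703), Mul(-1, I, Pow(127, Rational(1, 2)))) ≈ Add(-3.6097e-5, Mul(-11.269, I))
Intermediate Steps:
Function('c')(w) = Pow(Add(4, w), 2)
T = -3529 (T = Add(5496, Mul(-1, Pow(Add(4, -99), 2))) = Add(5496, Mul(-1, Pow(-95, 2))) = Add(5496, Mul(-1, 9025)) = Add(5496, -9025) = -3529)
Function('S')(K) = Add(2, K)
Function('X')(k, l) = Pow(Add(12, l), Rational(1, 2)) (Function('X')(k, l) = Pow(Add(10, Add(2, l)), Rational(1, 2)) = Pow(Add(12, l), Rational(1, 2)))
Add(Pow(Add(-24174, T), -1), Mul(-1, Function('X')(-175, -139))) = Add(Pow(Add(-24174, -3529), -1), Mul(-1, Pow(Add(12, -139), Rational(1, 2)))) = Add(Pow(-27703, -1), Mul(-1, Pow(-127, Rational(1, 2)))) = Add(Rational(-1, 27703), Mul(-1, Mul(I, Pow(127, Rational(1, 2))))) = Add(Rational(-1, 27703), Mul(-1, I, Pow(127, Rational(1, 2))))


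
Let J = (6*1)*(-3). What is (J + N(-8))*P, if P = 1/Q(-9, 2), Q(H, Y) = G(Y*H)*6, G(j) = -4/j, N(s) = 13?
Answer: -15/4 ≈ -3.7500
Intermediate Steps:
J = -18 (J = 6*(-3) = -18)
Q(H, Y) = -24/(H*Y) (Q(H, Y) = -4*1/(H*Y)*6 = -4/(H*Y)*6 = -24/(H*Y))
P = ¾ (P = 1/(-24/(-9*2)) = 1/(-24*(-⅑)*½) = 1/(4/3) = ¾ ≈ 0.75000)
(J + N(-8))*P = (-18 + 13)*(¾) = -5*¾ = -15/4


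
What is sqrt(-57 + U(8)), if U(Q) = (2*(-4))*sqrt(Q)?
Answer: sqrt(-57 - 16*sqrt(2)) ≈ 8.9234*I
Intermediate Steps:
U(Q) = -8*sqrt(Q)
sqrt(-57 + U(8)) = sqrt(-57 - 16*sqrt(2))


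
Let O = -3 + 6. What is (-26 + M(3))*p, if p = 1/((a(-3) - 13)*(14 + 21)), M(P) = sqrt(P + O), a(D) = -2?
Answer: 26/525 - sqrt(6)/525 ≈ 0.044858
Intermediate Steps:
O = 3
M(P) = sqrt(3 + P) (M(P) = sqrt(P + 3) = sqrt(3 + P))
p = -1/525 (p = 1/((-2 - 13)*(14 + 21)) = 1/(-15*35) = 1/(-525) = -1/525 ≈ -0.0019048)
(-26 + M(3))*p = (-26 + sqrt(3 + 3))*(-1/525) = (-26 + sqrt(6))*(-1/525) = 26/525 - sqrt(6)/525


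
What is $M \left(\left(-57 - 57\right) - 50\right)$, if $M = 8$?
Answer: $-1312$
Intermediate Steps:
$M \left(\left(-57 - 57\right) - 50\right) = 8 \left(\left(-57 - 57\right) - 50\right) = 8 \left(-114 - 50\right) = 8 \left(-164\right) = -1312$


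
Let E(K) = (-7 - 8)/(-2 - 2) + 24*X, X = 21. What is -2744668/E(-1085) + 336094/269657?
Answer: -2959793148590/547673367 ≈ -5404.3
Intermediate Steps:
E(K) = 2031/4 (E(K) = (-7 - 8)/(-2 - 2) + 24*21 = -15/(-4) + 504 = -15*(-¼) + 504 = 15/4 + 504 = 2031/4)
-2744668/E(-1085) + 336094/269657 = -2744668/2031/4 + 336094/269657 = -2744668*4/2031 + 336094*(1/269657) = -10978672/2031 + 336094/269657 = -2959793148590/547673367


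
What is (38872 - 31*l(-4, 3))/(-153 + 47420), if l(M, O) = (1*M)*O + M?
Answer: 39368/47267 ≈ 0.83289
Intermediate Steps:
l(M, O) = M + M*O (l(M, O) = M*O + M = M + M*O)
(38872 - 31*l(-4, 3))/(-153 + 47420) = (38872 - (-124)*(1 + 3))/(-153 + 47420) = (38872 - (-124)*4)/47267 = (38872 - 31*(-16))*(1/47267) = (38872 + 496)*(1/47267) = 39368*(1/47267) = 39368/47267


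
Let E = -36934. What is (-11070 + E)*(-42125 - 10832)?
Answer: 2542147828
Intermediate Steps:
(-11070 + E)*(-42125 - 10832) = (-11070 - 36934)*(-42125 - 10832) = -48004*(-52957) = 2542147828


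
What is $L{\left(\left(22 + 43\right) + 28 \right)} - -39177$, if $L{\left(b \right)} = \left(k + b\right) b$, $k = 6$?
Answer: $48384$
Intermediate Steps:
$L{\left(b \right)} = b \left(6 + b\right)$ ($L{\left(b \right)} = \left(6 + b\right) b = b \left(6 + b\right)$)
$L{\left(\left(22 + 43\right) + 28 \right)} - -39177 = \left(\left(22 + 43\right) + 28\right) \left(6 + \left(\left(22 + 43\right) + 28\right)\right) - -39177 = \left(65 + 28\right) \left(6 + \left(65 + 28\right)\right) + 39177 = 93 \left(6 + 93\right) + 39177 = 93 \cdot 99 + 39177 = 9207 + 39177 = 48384$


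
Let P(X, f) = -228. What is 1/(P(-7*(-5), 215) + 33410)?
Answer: 1/33182 ≈ 3.0137e-5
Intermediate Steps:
1/(P(-7*(-5), 215) + 33410) = 1/(-228 + 33410) = 1/33182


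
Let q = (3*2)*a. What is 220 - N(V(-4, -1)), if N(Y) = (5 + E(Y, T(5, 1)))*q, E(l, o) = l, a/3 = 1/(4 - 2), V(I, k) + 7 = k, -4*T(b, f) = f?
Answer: 247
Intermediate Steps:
T(b, f) = -f/4
V(I, k) = -7 + k
a = 3/2 (a = 3/(4 - 2) = 3/2 ≈ 1.5000)
q = 9 (q = (3*2)*(3/2) = 6*(3/2) = 9)
N(Y) = 45 + 9*Y (N(Y) = (5 + Y)*9 = 45 + 9*Y)
220 - N(V(-4, -1)) = 220 - (45 + 9*(-7 - 1)) = 220 - (45 + 9*(-8)) = 220 - (45 - 72) = 220 - 1*(-27) = 220 + 27 = 247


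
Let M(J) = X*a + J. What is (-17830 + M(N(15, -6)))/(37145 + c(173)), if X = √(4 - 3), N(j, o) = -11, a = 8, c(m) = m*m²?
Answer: -17833/5214862 ≈ -0.0034196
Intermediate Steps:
c(m) = m³
X = 1 (X = √1 = 1)
M(J) = 8 + J (M(J) = 1*8 + J = 8 + J)
(-17830 + M(N(15, -6)))/(37145 + c(173)) = (-17830 + (8 - 11))/(37145 + 173³) = (-17830 - 3)/(37145 + 5177717) = -17833/5214862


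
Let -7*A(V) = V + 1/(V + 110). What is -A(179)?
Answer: 51732/2023 ≈ 25.572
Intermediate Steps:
A(V) = -V/7 - 1/(7*(110 + V)) (A(V) = -(V + 1/(V + 110))/7 = -(V + 1/(110 + V))/7 = -V/7 - 1/(7*(110 + V)))
-A(179) = -(-1 - 1*179² - 110*179)/(7*(110 + 179)) = -(-1 - 1*32041 - 19690)/(7*289) = -(-1 - 32041 - 19690)/(7*289) = -(-51732)/(7*289) = -1*(-51732/2023) = 51732/2023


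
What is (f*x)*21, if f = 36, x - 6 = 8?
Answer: 10584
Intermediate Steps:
x = 14 (x = 6 + 8 = 14)
(f*x)*21 = (36*14)*21 = 504*21 = 10584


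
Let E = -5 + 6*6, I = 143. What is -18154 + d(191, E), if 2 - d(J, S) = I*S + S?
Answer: -22616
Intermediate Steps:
E = 31 (E = -5 + 36 = 31)
d(J, S) = 2 - 144*S (d(J, S) = 2 - (143*S + S) = 2 - 144*S)
-18154 + d(191, E) = -18154 + (2 - 144*31) = -18154 + (2 - 4464) = -18154 - 4462 = -22616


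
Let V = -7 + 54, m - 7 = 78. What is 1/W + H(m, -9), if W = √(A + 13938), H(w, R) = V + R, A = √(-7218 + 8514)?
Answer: 38 + √13974/13974 ≈ 38.008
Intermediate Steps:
m = 85 (m = 7 + 78 = 85)
V = 47
A = 36 (A = √1296 = 36)
H(w, R) = 47 + R
W = √13974 (W = √(36 + 13938) = √13974 ≈ 118.21)
1/W + H(m, -9) = 1/(√13974) + (47 - 9) = √13974/13974 + 38 = 38 + √13974/13974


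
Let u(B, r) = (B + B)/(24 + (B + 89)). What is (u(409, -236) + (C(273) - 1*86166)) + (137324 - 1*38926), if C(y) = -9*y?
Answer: 2551684/261 ≈ 9776.6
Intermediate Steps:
u(B, r) = 2*B/(113 + B) (u(B, r) = (2*B)/(24 + (89 + B)) = (2*B)/(113 + B) = 2*B/(113 + B))
(u(409, -236) + (C(273) - 1*86166)) + (137324 - 1*38926) = (2*409/(113 + 409) + (-9*273 - 1*86166)) + (137324 - 1*38926) = (2*409/522 + (-2457 - 86166)) + (137324 - 38926) = (2*409*(1/522) - 88623) + 98398 = (409/261 - 88623) + 98398 = -23130194/261 + 98398 = 2551684/261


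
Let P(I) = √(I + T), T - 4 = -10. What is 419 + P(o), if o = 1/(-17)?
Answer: 419 + I*√1751/17 ≈ 419.0 + 2.4615*I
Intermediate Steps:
T = -6 (T = 4 - 10 = -6)
o = -1/17 ≈ -0.058824
P(I) = √(-6 + I) (P(I) = √(I - 6) = √(-6 + I))
419 + P(o) = 419 + √(-6 - 1/17) = 419 + √(-103/17) = 419 + I*√1751/17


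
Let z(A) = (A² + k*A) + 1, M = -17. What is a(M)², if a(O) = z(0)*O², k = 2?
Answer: 83521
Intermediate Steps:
z(A) = 1 + A² + 2*A (z(A) = (A² + 2*A) + 1 = 1 + A² + 2*A)
a(O) = O² (a(O) = (1 + 0² + 2*0)*O² = (1 + 0 + 0)*O² = 1*O² = O²)
a(M)² = ((-17)²)² = 289² = 83521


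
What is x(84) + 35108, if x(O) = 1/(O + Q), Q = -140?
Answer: 1966047/56 ≈ 35108.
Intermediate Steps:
x(O) = 1/(-140 + O) (x(O) = 1/(O - 140) = 1/(-140 + O))
x(84) + 35108 = 1/(-140 + 84) + 35108 = 1/(-56) + 35108 = -1/56 + 35108 = 1966047/56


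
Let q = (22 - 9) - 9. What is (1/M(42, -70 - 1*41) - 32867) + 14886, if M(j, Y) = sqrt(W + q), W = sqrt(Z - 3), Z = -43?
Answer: -17981 + 1/sqrt(4 + I*sqrt(46)) ≈ -17981.0 - 0.17675*I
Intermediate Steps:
W = I*sqrt(46) (W = sqrt(-43 - 3) = sqrt(-46) = I*sqrt(46) ≈ 6.7823*I)
q = 4 (q = 13 - 9 = 4)
M(j, Y) = sqrt(4 + I*sqrt(46)) (M(j, Y) = sqrt(I*sqrt(46) + 4) = sqrt(4 + I*sqrt(46)))
(1/M(42, -70 - 1*41) - 32867) + 14886 = (1/(sqrt(4 + I*sqrt(46))) - 32867) + 14886 = (1/sqrt(4 + I*sqrt(46)) - 32867) + 14886 = (-32867 + 1/sqrt(4 + I*sqrt(46))) + 14886 = -17981 + 1/sqrt(4 + I*sqrt(46))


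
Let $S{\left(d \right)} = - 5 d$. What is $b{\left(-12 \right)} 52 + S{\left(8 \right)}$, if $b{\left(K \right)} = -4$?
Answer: $-248$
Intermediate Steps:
$b{\left(-12 \right)} 52 + S{\left(8 \right)} = \left(-4\right) 52 - 40 = -208 - 40 = -248$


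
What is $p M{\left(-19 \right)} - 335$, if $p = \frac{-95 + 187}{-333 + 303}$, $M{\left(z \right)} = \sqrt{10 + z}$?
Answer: $-335 - \frac{46 i}{5} \approx -335.0 - 9.2 i$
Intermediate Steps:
$p = - \frac{46}{15}$ ($p = \frac{92}{-30} = 92 \left(- \frac{1}{30}\right) = - \frac{46}{15} \approx -3.0667$)
$p M{\left(-19 \right)} - 335 = - \frac{46 \sqrt{10 - 19}}{15} - 335 = - \frac{46 \sqrt{-9}}{15} - 335 = - \frac{46 \cdot 3 i}{15} - 335 = - \frac{46 i}{5} - 335 = -335 - \frac{46 i}{5}$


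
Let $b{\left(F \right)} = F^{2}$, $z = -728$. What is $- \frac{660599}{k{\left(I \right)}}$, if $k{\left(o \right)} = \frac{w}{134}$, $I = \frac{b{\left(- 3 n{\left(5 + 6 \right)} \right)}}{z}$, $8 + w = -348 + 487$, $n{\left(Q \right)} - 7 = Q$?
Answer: $- \frac{88520266}{131} \approx -6.7573 \cdot 10^{5}$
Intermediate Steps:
$n{\left(Q \right)} = 7 + Q$
$w = 131$ ($w = -8 + \left(-348 + 487\right) = -8 + 139 = 131$)
$I = - \frac{729}{182}$ ($I = \frac{\left(- 3 \left(7 + \left(5 + 6\right)\right)\right)^{2}}{-728} = \left(- 3 \left(7 + 11\right)\right)^{2} \left(- \frac{1}{728}\right) = \left(\left(-3\right) 18\right)^{2} \left(- \frac{1}{728}\right) = \left(-54\right)^{2} \left(- \frac{1}{728}\right) = 2916 \left(- \frac{1}{728}\right) = - \frac{729}{182} \approx -4.0055$)
$k{\left(o \right)} = \frac{131}{134}$
$- \frac{660599}{k{\left(I \right)}} = - \frac{660599}{\frac{131}{134}} = \left(-660599\right) \frac{134}{131} = - \frac{88520266}{131}$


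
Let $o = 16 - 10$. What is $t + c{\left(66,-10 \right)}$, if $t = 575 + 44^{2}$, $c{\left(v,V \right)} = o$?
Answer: $2517$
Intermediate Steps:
$o = 6$ ($o = 16 - 10 = 6$)
$c{\left(v,V \right)} = 6$
$t = 2511$ ($t = 575 + 1936 = 2511$)
$t + c{\left(66,-10 \right)} = 2511 + 6 = 2517$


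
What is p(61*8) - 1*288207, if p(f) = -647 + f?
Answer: -288366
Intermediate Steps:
p(61*8) - 1*288207 = (-647 + 61*8) - 1*288207 = (-647 + 488) - 288207 = -159 - 288207 = -288366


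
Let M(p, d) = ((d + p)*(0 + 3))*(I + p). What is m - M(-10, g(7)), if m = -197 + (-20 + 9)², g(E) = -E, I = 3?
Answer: -433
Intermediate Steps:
m = -76 (m = -197 + (-11)² = -197 + 121 = -76)
M(p, d) = (3 + p)*(3*d + 3*p) (M(p, d) = ((d + p)*(0 + 3))*(3 + p) = ((d + p)*3)*(3 + p) = (3*d + 3*p)*(3 + p) = (3 + p)*(3*d + 3*p))
m - M(-10, g(7)) = -76 - (3*(-10)² + 9*(-1*7) + 9*(-10) + 3*(-1*7)*(-10)) = -76 - (3*100 + 9*(-7) - 90 + 3*(-7)*(-10)) = -76 - (300 - 63 - 90 + 210) = -76 - 1*357 = -76 - 357 = -433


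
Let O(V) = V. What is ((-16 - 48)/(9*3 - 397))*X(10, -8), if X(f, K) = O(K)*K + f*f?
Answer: 5248/185 ≈ 28.368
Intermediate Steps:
X(f, K) = K² + f² (X(f, K) = K*K + f*f = K² + f²)
((-16 - 48)/(9*3 - 397))*X(10, -8) = ((-16 - 48)/(9*3 - 397))*((-8)² + 10²) = (-64/(27 - 397))*(64 + 100) = -64/(-370)*164 = -64*(-1/370)*164 = (32/185)*164 = 5248/185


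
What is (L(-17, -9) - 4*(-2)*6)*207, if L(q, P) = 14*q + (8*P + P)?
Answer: -56097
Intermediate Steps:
L(q, P) = 9*P + 14*q (L(q, P) = 14*q + 9*P = 9*P + 14*q)
(L(-17, -9) - 4*(-2)*6)*207 = ((9*(-9) + 14*(-17)) - 4*(-2)*6)*207 = ((-81 - 238) + 8*6)*207 = (-319 + 48)*207 = -271*207 = -56097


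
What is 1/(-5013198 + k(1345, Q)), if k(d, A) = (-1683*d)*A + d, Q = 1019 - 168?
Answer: -1/1931365238 ≈ -5.1777e-10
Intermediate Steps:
Q = 851
k(d, A) = d - 1683*A*d (k(d, A) = -1683*A*d + d = d - 1683*A*d)
1/(-5013198 + k(1345, Q)) = 1/(-5013198 + 1345*(1 - 1683*851)) = 1/(-5013198 + 1345*(1 - 1432233)) = 1/(-5013198 + 1345*(-1432232)) = 1/(-5013198 - 1926352040) = 1/(-1931365238) = -1/1931365238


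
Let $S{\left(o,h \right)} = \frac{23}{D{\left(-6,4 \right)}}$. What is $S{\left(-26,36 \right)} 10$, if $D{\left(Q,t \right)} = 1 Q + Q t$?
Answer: $- \frac{23}{3} \approx -7.6667$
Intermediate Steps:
$D{\left(Q,t \right)} = Q + Q t$
$S{\left(o,h \right)} = - \frac{23}{30}$ ($S{\left(o,h \right)} = \frac{23}{\left(-6\right) \left(1 + 4\right)} = \frac{23}{\left(-6\right) 5} = \frac{23}{-30} = 23 \left(- \frac{1}{30}\right) = - \frac{23}{30}$)
$S{\left(-26,36 \right)} 10 = \left(- \frac{23}{30}\right) 10 = - \frac{23}{3}$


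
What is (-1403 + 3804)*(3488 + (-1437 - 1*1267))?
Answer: 1882384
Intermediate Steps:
(-1403 + 3804)*(3488 + (-1437 - 1*1267)) = 2401*(3488 + (-1437 - 1267)) = 2401*(3488 - 2704) = 2401*784 = 1882384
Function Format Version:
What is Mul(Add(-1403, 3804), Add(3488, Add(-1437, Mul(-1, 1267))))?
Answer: 1882384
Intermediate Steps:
Mul(Add(-1403, 3804), Add(3488, Add(-1437, Mul(-1, 1267)))) = Mul(2401, Add(3488, Add(-1437, -1267))) = Mul(2401, Add(3488, -2704)) = Mul(2401, 784) = 1882384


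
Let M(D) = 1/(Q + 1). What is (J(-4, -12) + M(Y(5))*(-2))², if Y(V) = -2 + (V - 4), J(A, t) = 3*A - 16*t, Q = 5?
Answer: 290521/9 ≈ 32280.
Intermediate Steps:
J(A, t) = -16*t + 3*A
Y(V) = -6 + V (Y(V) = -2 + (-4 + V) = -6 + V)
M(D) = ⅙ (M(D) = 1/(5 + 1) = 1/6 = ⅙)
(J(-4, -12) + M(Y(5))*(-2))² = ((-16*(-12) + 3*(-4)) + (⅙)*(-2))² = ((192 - 12) - ⅓)² = (180 - ⅓)² = (539/3)² = 290521/9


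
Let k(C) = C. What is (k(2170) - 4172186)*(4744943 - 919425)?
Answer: -15952471268288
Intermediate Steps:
(k(2170) - 4172186)*(4744943 - 919425) = (2170 - 4172186)*(4744943 - 919425) = -4170016*3825518 = -15952471268288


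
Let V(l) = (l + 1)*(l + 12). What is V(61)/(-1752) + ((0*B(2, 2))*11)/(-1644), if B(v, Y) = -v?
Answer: -31/12 ≈ -2.5833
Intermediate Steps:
V(l) = (1 + l)*(12 + l)
V(61)/(-1752) + ((0*B(2, 2))*11)/(-1644) = (12 + 61² + 13*61)/(-1752) + ((0*(-1*2))*11)/(-1644) = (12 + 3721 + 793)*(-1/1752) + ((0*(-2))*11)*(-1/1644) = 4526*(-1/1752) + (0*11)*(-1/1644) = -31/12 + 0*(-1/1644) = -31/12 + 0 = -31/12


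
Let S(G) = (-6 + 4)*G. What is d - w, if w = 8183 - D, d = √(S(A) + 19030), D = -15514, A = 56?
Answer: -23697 + 3*√2102 ≈ -23559.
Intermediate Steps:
S(G) = -2*G
d = 3*√2102 (d = √(-2*56 + 19030) = √(-112 + 19030) = √18918 = 3*√2102 ≈ 137.54)
w = 23697 (w = 8183 - 1*(-15514) = 8183 + 15514 = 23697)
d - w = 3*√2102 - 1*23697 = 3*√2102 - 23697 = -23697 + 3*√2102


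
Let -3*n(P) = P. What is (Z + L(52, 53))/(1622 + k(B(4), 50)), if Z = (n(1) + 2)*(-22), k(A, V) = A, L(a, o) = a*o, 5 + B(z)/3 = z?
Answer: 8158/4857 ≈ 1.6796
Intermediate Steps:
B(z) = -15 + 3*z
n(P) = -P/3
Z = -110/3 (Z = (-⅓*1 + 2)*(-22) = (-⅓ + 2)*(-22) = (5/3)*(-22) = -110/3 ≈ -36.667)
(Z + L(52, 53))/(1622 + k(B(4), 50)) = (-110/3 + 52*53)/(1622 + (-15 + 3*4)) = (-110/3 + 2756)/(1622 + (-15 + 12)) = 8158/(3*(1622 - 3)) = (8158/3)/1619 = (8158/3)*(1/1619) = 8158/4857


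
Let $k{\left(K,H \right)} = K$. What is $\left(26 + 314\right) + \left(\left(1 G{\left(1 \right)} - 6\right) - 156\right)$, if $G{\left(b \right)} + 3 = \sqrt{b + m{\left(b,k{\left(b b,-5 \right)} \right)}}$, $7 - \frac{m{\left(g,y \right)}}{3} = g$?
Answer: $175 + \sqrt{19} \approx 179.36$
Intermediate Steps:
$m{\left(g,y \right)} = 21 - 3 g$
$G{\left(b \right)} = -3 + \sqrt{21 - 2 b}$ ($G{\left(b \right)} = -3 + \sqrt{b - \left(-21 + 3 b\right)} = -3 + \sqrt{21 - 2 b}$)
$\left(26 + 314\right) + \left(\left(1 G{\left(1 \right)} - 6\right) - 156\right) = \left(26 + 314\right) - \left(162 - \left(-3 + \sqrt{21 - 2}\right)\right) = 340 - \left(162 - \left(-3 + \sqrt{21 - 2}\right)\right) = 340 - \left(162 - \left(-3 + \sqrt{19}\right)\right) = 340 - \left(165 - \sqrt{19}\right) = 175 + \sqrt{19}$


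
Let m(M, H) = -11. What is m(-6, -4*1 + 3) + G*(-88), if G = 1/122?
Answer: -715/61 ≈ -11.721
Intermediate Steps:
G = 1/122 ≈ 0.0081967
m(-6, -4*1 + 3) + G*(-88) = -11 + (1/122)*(-88) = -11 - 44/61 = -715/61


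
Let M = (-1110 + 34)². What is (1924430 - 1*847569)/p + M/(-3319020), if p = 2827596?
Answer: 25033367477/782070639660 ≈ 0.032009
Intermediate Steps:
M = 1157776 (M = (-1076)² = 1157776)
(1924430 - 1*847569)/p + M/(-3319020) = (1924430 - 1*847569)/2827596 + 1157776/(-3319020) = (1924430 - 847569)*(1/2827596) + 1157776*(-1/3319020) = 1076861*(1/2827596) - 289444/829755 = 1076861/2827596 - 289444/829755 = 25033367477/782070639660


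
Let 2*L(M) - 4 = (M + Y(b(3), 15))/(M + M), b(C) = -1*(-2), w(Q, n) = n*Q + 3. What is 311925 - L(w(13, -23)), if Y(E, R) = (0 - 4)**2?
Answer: 46164569/148 ≈ 3.1192e+5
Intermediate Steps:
w(Q, n) = 3 + Q*n (w(Q, n) = Q*n + 3 = 3 + Q*n)
b(C) = 2
Y(E, R) = 16 (Y(E, R) = (-4)**2 = 16)
L(M) = 2 + (16 + M)/(4*M) (L(M) = 2 + ((M + 16)/(M + M))/2 = 2 + ((16 + M)/((2*M)))/2 = 2 + ((16 + M)*(1/(2*M)))/2 = 2 + ((16 + M)/(2*M))/2 = 2 + (16 + M)/(4*M))
311925 - L(w(13, -23)) = 311925 - (9/4 + 4/(3 + 13*(-23))) = 311925 - (9/4 + 4/(3 - 299)) = 311925 - (9/4 + 4/(-296)) = 311925 - (9/4 + 4*(-1/296)) = 311925 - (9/4 - 1/74) = 311925 - 1*331/148 = 311925 - 331/148 = 46164569/148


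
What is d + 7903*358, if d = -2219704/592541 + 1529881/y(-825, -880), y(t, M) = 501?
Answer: 840812288608151/296863041 ≈ 2.8323e+6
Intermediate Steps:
d = 905405145917/296863041 (d = -2219704/592541 + 1529881/501 = 905405145917/296863041 ≈ 3049.9)
d + 7903*358 = 905405145917/296863041 + 7903*358 = 905405145917/296863041 + 2829274 = 840812288608151/296863041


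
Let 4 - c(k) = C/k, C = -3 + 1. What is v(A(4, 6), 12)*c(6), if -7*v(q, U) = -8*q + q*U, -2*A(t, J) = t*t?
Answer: 416/21 ≈ 19.810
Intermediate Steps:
C = -2
A(t, J) = -t**2/2 (A(t, J) = -t*t/2 = -t**2/2)
v(q, U) = 8*q/7 - U*q/7 (v(q, U) = -(-8*q + q*U)/7 = -(-8*q + U*q)/7 = 8*q/7 - U*q/7)
c(k) = 4 + 2/k (c(k) = 4 - (-2)/k = 4 + 2/k)
v(A(4, 6), 12)*c(6) = ((-1/2*4**2)*(8 - 1*12)/7)*(4 + 2/6) = ((-1/2*16)*(8 - 12)/7)*(4 + 2*(1/6)) = ((1/7)*(-8)*(-4))*(4 + 1/3) = (32/7)*(13/3) = 416/21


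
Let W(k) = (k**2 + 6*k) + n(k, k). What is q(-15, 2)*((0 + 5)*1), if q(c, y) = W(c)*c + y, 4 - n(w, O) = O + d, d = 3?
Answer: -11315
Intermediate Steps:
n(w, O) = 1 - O (n(w, O) = 4 - (O + 3) = 4 - (3 + O) = 4 + (-3 - O) = 1 - O)
W(k) = 1 + k**2 + 5*k (W(k) = (k**2 + 6*k) + (1 - k) = 1 + k**2 + 5*k)
q(c, y) = y + c*(1 + c**2 + 5*c) (q(c, y) = (1 + c**2 + 5*c)*c + y = c*(1 + c**2 + 5*c) + y = y + c*(1 + c**2 + 5*c))
q(-15, 2)*((0 + 5)*1) = (2 - 15*(1 + (-15)**2 + 5*(-15)))*((0 + 5)*1) = (2 - 15*(1 + 225 - 75))*(5*1) = (2 - 15*151)*5 = (2 - 2265)*5 = -2263*5 = -11315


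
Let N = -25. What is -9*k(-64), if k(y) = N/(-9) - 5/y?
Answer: -1645/64 ≈ -25.703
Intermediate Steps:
k(y) = 25/9 - 5/y (k(y) = -25/(-9) - 5/y = -25*(-⅑) - 5/y = 25/9 - 5/y)
-9*k(-64) = -9*(25/9 - 5/(-64)) = -9*(25/9 - 5*(-1/64)) = -9*(25/9 + 5/64) = -9*1645/576 = -1645/64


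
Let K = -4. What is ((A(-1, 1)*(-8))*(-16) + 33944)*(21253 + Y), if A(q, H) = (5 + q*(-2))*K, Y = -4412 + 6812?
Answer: 718105080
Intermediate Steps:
Y = 2400
A(q, H) = -20 + 8*q (A(q, H) = (5 + q*(-2))*(-4) = (5 - 2*q)*(-4) = -20 + 8*q)
((A(-1, 1)*(-8))*(-16) + 33944)*(21253 + Y) = (((-20 + 8*(-1))*(-8))*(-16) + 33944)*(21253 + 2400) = (((-20 - 8)*(-8))*(-16) + 33944)*23653 = (-28*(-8)*(-16) + 33944)*23653 = (224*(-16) + 33944)*23653 = (-3584 + 33944)*23653 = 30360*23653 = 718105080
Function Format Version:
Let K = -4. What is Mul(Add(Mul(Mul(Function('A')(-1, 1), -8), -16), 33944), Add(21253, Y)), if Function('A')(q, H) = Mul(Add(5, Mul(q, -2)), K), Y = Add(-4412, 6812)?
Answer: 718105080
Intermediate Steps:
Y = 2400
Function('A')(q, H) = Add(-20, Mul(8, q)) (Function('A')(q, H) = Mul(Add(5, Mul(q, -2)), -4) = Mul(Add(5, Mul(-2, q)), -4) = Add(-20, Mul(8, q)))
Mul(Add(Mul(Mul(Function('A')(-1, 1), -8), -16), 33944), Add(21253, Y)) = Mul(Add(Mul(Mul(Add(-20, Mul(8, -1)), -8), -16), 33944), Add(21253, 2400)) = Mul(Add(Mul(Mul(Add(-20, -8), -8), -16), 33944), 23653) = Mul(Add(Mul(Mul(-28, -8), -16), 33944), 23653) = Mul(Add(Mul(224, -16), 33944), 23653) = Mul(Add(-3584, 33944), 23653) = Mul(30360, 23653) = 718105080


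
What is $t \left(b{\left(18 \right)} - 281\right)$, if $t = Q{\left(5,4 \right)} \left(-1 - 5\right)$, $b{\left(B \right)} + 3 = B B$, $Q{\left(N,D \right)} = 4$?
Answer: $-960$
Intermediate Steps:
$b{\left(B \right)} = -3 + B^{2}$ ($b{\left(B \right)} = -3 + B B = -3 + B^{2}$)
$t = -24$ ($t = 4 \left(-1 - 5\right) = 4 \left(-6\right) = -24$)
$t \left(b{\left(18 \right)} - 281\right) = - 24 \left(\left(-3 + 18^{2}\right) - 281\right) = - 24 \left(\left(-3 + 324\right) - 281\right) = - 24 \left(321 - 281\right) = \left(-24\right) 40 = -960$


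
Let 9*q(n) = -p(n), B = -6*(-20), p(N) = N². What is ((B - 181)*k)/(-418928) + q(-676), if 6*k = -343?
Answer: -382880146225/7540704 ≈ -50775.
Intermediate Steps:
k = -343/6 (k = (⅙)*(-343) = -343/6 ≈ -57.167)
B = 120
q(n) = -n²/9 (q(n) = (-n²)/9 = -n²/9)
((B - 181)*k)/(-418928) + q(-676) = ((120 - 181)*(-343/6))/(-418928) - ⅑*(-676)² = -61*(-343/6)*(-1/418928) - ⅑*456976 = (20923/6)*(-1/418928) - 456976/9 = -20923/2513568 - 456976/9 = -382880146225/7540704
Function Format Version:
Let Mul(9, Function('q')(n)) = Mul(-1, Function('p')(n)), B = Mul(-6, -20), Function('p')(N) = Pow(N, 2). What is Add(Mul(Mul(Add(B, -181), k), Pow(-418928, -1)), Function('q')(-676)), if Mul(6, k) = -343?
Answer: Rational(-382880146225, 7540704) ≈ -50775.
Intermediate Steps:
k = Rational(-343, 6) (k = Mul(Rational(1, 6), -343) = Rational(-343, 6) ≈ -57.167)
B = 120
Function('q')(n) = Mul(Rational(-1, 9), Pow(n, 2)) (Function('q')(n) = Mul(Rational(1, 9), Mul(-1, Pow(n, 2))) = Mul(Rational(-1, 9), Pow(n, 2)))
Add(Mul(Mul(Add(B, -181), k), Pow(-418928, -1)), Function('q')(-676)) = Add(Mul(Mul(Add(120, -181), Rational(-343, 6)), Pow(-418928, -1)), Mul(Rational(-1, 9), Pow(-676, 2))) = Add(Mul(Mul(-61, Rational(-343, 6)), Rational(-1, 418928)), Mul(Rational(-1, 9), 456976)) = Add(Mul(Rational(20923, 6), Rational(-1, 418928)), Rational(-456976, 9)) = Add(Rational(-20923, 2513568), Rational(-456976, 9)) = Rational(-382880146225, 7540704)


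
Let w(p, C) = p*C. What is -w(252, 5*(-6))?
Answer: 7560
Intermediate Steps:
w(p, C) = C*p
-w(252, 5*(-6)) = -5*(-6)*252 = -(-30)*252 = -1*(-7560) = 7560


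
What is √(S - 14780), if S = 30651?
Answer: √15871 ≈ 125.98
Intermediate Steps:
√(S - 14780) = √(30651 - 14780) = √15871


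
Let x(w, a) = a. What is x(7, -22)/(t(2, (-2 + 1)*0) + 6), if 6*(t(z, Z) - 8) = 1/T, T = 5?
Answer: -660/421 ≈ -1.5677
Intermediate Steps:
t(z, Z) = 241/30 (t(z, Z) = 8 + (1/6)/5 = 8 + (1/6)*(1/5) = 8 + 1/30 = 241/30)
x(7, -22)/(t(2, (-2 + 1)*0) + 6) = -22/(241/30 + 6) = -22/421/30 = -22*30/421 = -660/421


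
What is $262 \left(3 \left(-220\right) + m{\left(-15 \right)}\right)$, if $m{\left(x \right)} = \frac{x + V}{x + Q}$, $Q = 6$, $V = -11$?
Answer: $- \frac{1549468}{9} \approx -1.7216 \cdot 10^{5}$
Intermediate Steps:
$m{\left(x \right)} = \frac{-11 + x}{6 + x}$ ($m{\left(x \right)} = \frac{x - 11}{x + 6} = \frac{-11 + x}{6 + x}$)
$262 \left(3 \left(-220\right) + m{\left(-15 \right)}\right) = 262 \left(3 \left(-220\right) + \frac{-11 - 15}{6 - 15}\right) = 262 \left(-660 + \frac{1}{-9} \left(-26\right)\right) = 262 \left(-660 - - \frac{26}{9}\right) = 262 \left(-660 + \frac{26}{9}\right) = 262 \left(- \frac{5914}{9}\right) = - \frac{1549468}{9}$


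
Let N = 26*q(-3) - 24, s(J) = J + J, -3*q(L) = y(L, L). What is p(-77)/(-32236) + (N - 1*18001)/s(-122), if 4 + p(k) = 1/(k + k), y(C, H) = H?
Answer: 22338344551/302824984 ≈ 73.766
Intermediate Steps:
q(L) = -L/3
s(J) = 2*J
p(k) = -4 + 1/(2*k) (p(k) = -4 + 1/(k + k) = -4 + 1/(2*k))
N = 2 (N = 26*(-⅓*(-3)) - 24 = 26*1 - 24 = 26 - 24 = 2)
p(-77)/(-32236) + (N - 1*18001)/s(-122) = (-4 + (½)/(-77))/(-32236) + (2 - 1*18001)/((2*(-122))) = (-4 + (½)*(-1/77))*(-1/32236) + (2 - 18001)/(-244) = (-4 - 1/154)*(-1/32236) - 17999*(-1/244) = -617/154*(-1/32236) + 17999/244 = 617/4964344 + 17999/244 = 22338344551/302824984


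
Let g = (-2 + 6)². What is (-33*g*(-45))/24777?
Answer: 2640/2753 ≈ 0.95895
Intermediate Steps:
g = 16 (g = 4² = 16)
(-33*g*(-45))/24777 = (-33*16*(-45))/24777 = -528*(-45)*(1/24777) = 23760*(1/24777) = 2640/2753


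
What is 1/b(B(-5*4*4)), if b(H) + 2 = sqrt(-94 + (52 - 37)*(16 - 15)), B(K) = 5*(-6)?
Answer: -2/83 - I*sqrt(79)/83 ≈ -0.024096 - 0.10709*I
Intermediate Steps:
B(K) = -30
b(H) = -2 + I*sqrt(79) (b(H) = -2 + sqrt(-94 + (52 - 37)*(16 - 15)) = -2 + sqrt(-94 + 15*1) = -2 + sqrt(-94 + 15) = -2 + sqrt(-79) = -2 + I*sqrt(79))
1/b(B(-5*4*4)) = 1/(-2 + I*sqrt(79))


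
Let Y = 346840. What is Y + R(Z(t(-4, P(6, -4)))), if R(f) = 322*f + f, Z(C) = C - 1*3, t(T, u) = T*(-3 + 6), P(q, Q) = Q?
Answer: 341995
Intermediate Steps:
t(T, u) = 3*T (t(T, u) = T*3 = 3*T)
Z(C) = -3 + C (Z(C) = C - 3 = -3 + C)
R(f) = 323*f
Y + R(Z(t(-4, P(6, -4)))) = 346840 + 323*(-3 + 3*(-4)) = 346840 + 323*(-3 - 12) = 346840 + 323*(-15) = 346840 - 4845 = 341995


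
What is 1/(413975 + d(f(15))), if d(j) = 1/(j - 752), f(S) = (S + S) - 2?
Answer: 724/299717899 ≈ 2.4156e-6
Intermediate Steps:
f(S) = -2 + 2*S (f(S) = 2*S - 2 = -2 + 2*S)
d(j) = 1/(-752 + j)
1/(413975 + d(f(15))) = 1/(413975 + 1/(-752 + (-2 + 2*15))) = 1/(413975 + 1/(-752 + (-2 + 30))) = 1/(413975 + 1/(-752 + 28)) = 1/(413975 + 1/(-724)) = 1/(413975 - 1/724) = 1/(299717899/724) = 724/299717899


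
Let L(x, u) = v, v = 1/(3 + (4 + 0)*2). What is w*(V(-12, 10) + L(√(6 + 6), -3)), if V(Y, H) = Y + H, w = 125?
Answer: -2625/11 ≈ -238.64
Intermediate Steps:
v = 1/11 (v = 1/(3 + 4*2) = 1/(3 + 8) = 1/11 ≈ 0.090909)
L(x, u) = 1/11
V(Y, H) = H + Y
w*(V(-12, 10) + L(√(6 + 6), -3)) = 125*((10 - 12) + 1/11) = 125*(-2 + 1/11) = 125*(-21/11) = -2625/11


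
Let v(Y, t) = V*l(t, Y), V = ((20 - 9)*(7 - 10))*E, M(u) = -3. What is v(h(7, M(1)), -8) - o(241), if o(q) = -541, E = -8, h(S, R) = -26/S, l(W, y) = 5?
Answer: 1861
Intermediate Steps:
V = 264 (V = ((20 - 9)*(7 - 10))*(-8) = (11*(-3))*(-8) = -33*(-8) = 264)
v(Y, t) = 1320 (v(Y, t) = 264*5 = 1320)
v(h(7, M(1)), -8) - o(241) = 1320 - 1*(-541) = 1320 + 541 = 1861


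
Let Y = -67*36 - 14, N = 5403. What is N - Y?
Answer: 7829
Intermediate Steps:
Y = -2426 (Y = -2412 - 14 = -2426)
N - Y = 5403 - 1*(-2426) = 5403 + 2426 = 7829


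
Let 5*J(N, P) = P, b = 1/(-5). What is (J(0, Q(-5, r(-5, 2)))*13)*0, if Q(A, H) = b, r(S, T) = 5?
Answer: 0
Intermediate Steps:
b = -⅕ ≈ -0.20000
Q(A, H) = -⅕
J(N, P) = P/5
(J(0, Q(-5, r(-5, 2)))*13)*0 = (((⅕)*(-⅕))*13)*0 = -1/25*13*0 = -13/25*0 = 0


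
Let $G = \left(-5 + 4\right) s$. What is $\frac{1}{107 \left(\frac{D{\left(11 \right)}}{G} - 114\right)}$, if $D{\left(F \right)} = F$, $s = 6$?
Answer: $- \frac{6}{74365} \approx -8.0683 \cdot 10^{-5}$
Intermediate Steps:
$G = -6$ ($G = \left(-5 + 4\right) 6 = \left(-1\right) 6 = -6$)
$\frac{1}{107 \left(\frac{D{\left(11 \right)}}{G} - 114\right)} = \frac{1}{107 \left(\frac{11}{-6} - 114\right)} = \frac{1}{107 \left(11 \left(- \frac{1}{6}\right) - 114\right)} = \frac{1}{107 \left(- \frac{11}{6} - 114\right)} = \frac{1}{107 \left(- \frac{695}{6}\right)} = \frac{1}{- \frac{74365}{6}} = - \frac{6}{74365}$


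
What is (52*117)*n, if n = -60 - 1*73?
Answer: -809172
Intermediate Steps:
n = -133 (n = -60 - 73 = -133)
(52*117)*n = (52*117)*(-133) = 6084*(-133) = -809172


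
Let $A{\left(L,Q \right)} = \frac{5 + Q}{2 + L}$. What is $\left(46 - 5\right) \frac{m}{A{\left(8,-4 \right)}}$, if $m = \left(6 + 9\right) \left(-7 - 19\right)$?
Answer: $-159900$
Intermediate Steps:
$m = -390$ ($m = 15 \left(-7 - 19\right) = 15 \left(-26\right) = -390$)
$A{\left(L,Q \right)} = \frac{5 + Q}{2 + L}$
$\left(46 - 5\right) \frac{m}{A{\left(8,-4 \right)}} = \left(46 - 5\right) \left(- \frac{390}{\frac{1}{2 + 8} \left(5 - 4\right)}\right) = 41 \left(- \frac{390}{\frac{1}{10} \cdot 1}\right) = 41 \left(- 390 \frac{1}{\frac{1}{10}}\right) = 41 \left(\left(-390\right) 10\right) = 41 \left(-3900\right) = -159900$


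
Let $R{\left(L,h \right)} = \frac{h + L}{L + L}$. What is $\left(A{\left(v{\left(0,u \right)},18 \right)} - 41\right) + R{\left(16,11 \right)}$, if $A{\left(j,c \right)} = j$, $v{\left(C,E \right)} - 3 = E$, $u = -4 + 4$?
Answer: $- \frac{1189}{32} \approx -37.156$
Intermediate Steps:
$u = 0$
$v{\left(C,E \right)} = 3 + E$
$R{\left(L,h \right)} = \frac{L + h}{2 L}$
$\left(A{\left(v{\left(0,u \right)},18 \right)} - 41\right) + R{\left(16,11 \right)} = \left(\left(3 + 0\right) - 41\right) + \frac{16 + 11}{2 \cdot 16} = \left(3 - 41\right) + \frac{1}{2} \cdot \frac{1}{16} \cdot 27 = -38 + \frac{27}{32} = - \frac{1189}{32}$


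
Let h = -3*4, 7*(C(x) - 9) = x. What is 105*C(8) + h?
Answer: 1053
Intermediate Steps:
C(x) = 9 + x/7
h = -12
105*C(8) + h = 105*(9 + (1/7)*8) - 12 = 105*(9 + 8/7) - 12 = 105*(71/7) - 12 = 1065 - 12 = 1053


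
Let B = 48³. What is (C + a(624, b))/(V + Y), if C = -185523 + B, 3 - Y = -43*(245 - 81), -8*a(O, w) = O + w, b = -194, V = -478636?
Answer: 299939/1886324 ≈ 0.15901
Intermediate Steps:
a(O, w) = -O/8 - w/8 (a(O, w) = -(O + w)/8 = -O/8 - w/8)
Y = 7055 (Y = 3 - (-43)*(245 - 81) = 3 - (-43)*164 = 3 - 1*(-7052) = 3 + 7052 = 7055)
B = 110592
C = -74931 (C = -185523 + 110592 = -74931)
(C + a(624, b))/(V + Y) = (-74931 + (-⅛*624 - ⅛*(-194)))/(-478636 + 7055) = (-74931 + (-78 + 97/4))/(-471581) = (-74931 - 215/4)*(-1/471581) = -299939/4*(-1/471581) = 299939/1886324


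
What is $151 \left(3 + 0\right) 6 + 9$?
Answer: $2727$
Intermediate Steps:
$151 \left(3 + 0\right) 6 + 9 = 151 \cdot 3 \cdot 6 + 9 = 151 \cdot 18 + 9 = 2718 + 9 = 2727$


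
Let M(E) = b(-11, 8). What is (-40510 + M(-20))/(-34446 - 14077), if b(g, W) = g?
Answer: 40521/48523 ≈ 0.83509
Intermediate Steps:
M(E) = -11
(-40510 + M(-20))/(-34446 - 14077) = (-40510 - 11)/(-34446 - 14077) = -40521/(-48523) = -40521*(-1/48523) = 40521/48523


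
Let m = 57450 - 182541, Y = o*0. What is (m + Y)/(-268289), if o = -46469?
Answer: 125091/268289 ≈ 0.46625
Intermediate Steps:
Y = 0 (Y = -46469*0 = 0)
m = -125091
(m + Y)/(-268289) = (-125091 + 0)/(-268289) = -125091*(-1/268289) = 125091/268289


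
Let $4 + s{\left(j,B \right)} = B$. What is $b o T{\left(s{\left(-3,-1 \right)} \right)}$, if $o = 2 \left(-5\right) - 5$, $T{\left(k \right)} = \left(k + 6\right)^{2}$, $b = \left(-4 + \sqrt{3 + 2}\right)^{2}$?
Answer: $-315 + 120 \sqrt{5} \approx -46.672$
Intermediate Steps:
$s{\left(j,B \right)} = -4 + B$
$b = \left(-4 + \sqrt{5}\right)^{2} \approx 3.1115$
$T{\left(k \right)} = \left(6 + k\right)^{2}$
$o = -15$ ($o = -10 - 5 = -15$)
$b o T{\left(s{\left(-3,-1 \right)} \right)} = \left(4 - \sqrt{5}\right)^{2} \left(-15\right) \left(6 - 5\right)^{2} = - 15 \left(4 - \sqrt{5}\right)^{2} \left(6 - 5\right)^{2} = - 15 \left(4 - \sqrt{5}\right)^{2} \cdot 1^{2} = - 15 \left(4 - \sqrt{5}\right)^{2} \cdot 1 = - 15 \left(4 - \sqrt{5}\right)^{2}$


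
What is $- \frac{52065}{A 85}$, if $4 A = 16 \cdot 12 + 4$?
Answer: $- \frac{10413}{833} \approx -12.501$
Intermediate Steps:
$A = 49$ ($A = \frac{16 \cdot 12 + 4}{4} = \frac{192 + 4}{4} = \frac{1}{4} \cdot 196 = 49$)
$- \frac{52065}{A 85} = - \frac{52065}{49 \cdot 85} = - \frac{52065}{4165} = \left(-52065\right) \frac{1}{4165} = - \frac{10413}{833}$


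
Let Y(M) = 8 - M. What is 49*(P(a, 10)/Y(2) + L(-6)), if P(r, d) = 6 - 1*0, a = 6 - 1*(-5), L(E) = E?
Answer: -245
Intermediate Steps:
a = 11 (a = 6 + 5 = 11)
P(r, d) = 6 (P(r, d) = 6 + 0 = 6)
49*(P(a, 10)/Y(2) + L(-6)) = 49*(6/(8 - 1*2) - 6) = 49*(6/(8 - 2) - 6) = 49*(6/6 - 6) = 49*(6*(⅙) - 6) = 49*(1 - 6) = 49*(-5) = -245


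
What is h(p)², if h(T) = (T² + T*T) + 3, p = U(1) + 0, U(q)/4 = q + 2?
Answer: 84681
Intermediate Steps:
U(q) = 8 + 4*q (U(q) = 4*(q + 2) = 4*(2 + q) = 8 + 4*q)
p = 12 (p = (8 + 4*1) + 0 = (8 + 4) + 0 = 12 + 0 = 12)
h(T) = 3 + 2*T² (h(T) = (T² + T²) + 3 = 2*T² + 3 = 3 + 2*T²)
h(p)² = (3 + 2*12²)² = (3 + 2*144)² = (3 + 288)² = 291² = 84681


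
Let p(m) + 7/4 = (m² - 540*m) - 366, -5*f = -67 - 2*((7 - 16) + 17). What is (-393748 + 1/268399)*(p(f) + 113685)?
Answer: -1105733685059048331/26839900 ≈ -4.1197e+10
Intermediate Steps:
f = 83/5 (f = -(-67 - 2*((7 - 16) + 17))/5 = -(-67 - 2*(-9 + 17))/5 = -(-67 - 2*8)/5 = -(-67 - 16)/5 = -⅕*(-83) = 83/5 ≈ 16.600)
p(m) = -1471/4 + m² - 540*m (p(m) = -7/4 + ((m² - 540*m) - 366) = -7/4 + (-366 + m² - 540*m) = -1471/4 + m² - 540*m)
(-393748 + 1/268399)*(p(f) + 113685) = (-393748 + 1/268399)*((-1471/4 + (83/5)² - 540*83/5) + 113685) = (-393748 + 1/268399)*((-1471/4 + 6889/25 - 8964) + 113685) = -105681569451*(-905619/100 + 113685)/268399 = -105681569451/268399*10462881/100 = -1105733685059048331/26839900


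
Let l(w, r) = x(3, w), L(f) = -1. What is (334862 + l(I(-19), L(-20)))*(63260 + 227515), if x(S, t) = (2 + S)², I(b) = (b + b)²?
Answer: 97376767425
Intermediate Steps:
I(b) = 4*b² (I(b) = (2*b)² = 4*b²)
l(w, r) = 25 (l(w, r) = (2 + 3)² = 5² = 25)
(334862 + l(I(-19), L(-20)))*(63260 + 227515) = (334862 + 25)*(63260 + 227515) = 334887*290775 = 97376767425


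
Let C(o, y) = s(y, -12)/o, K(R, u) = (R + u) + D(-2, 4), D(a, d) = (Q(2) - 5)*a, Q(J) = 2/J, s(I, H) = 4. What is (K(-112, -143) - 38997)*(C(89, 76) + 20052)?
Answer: -70036098208/89 ≈ -7.8692e+8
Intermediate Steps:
D(a, d) = -4*a (D(a, d) = (2/2 - 5)*a = (2*(1/2) - 5)*a = (1 - 5)*a = -4*a)
K(R, u) = 8 + R + u (K(R, u) = (R + u) - 4*(-2) = (R + u) + 8 = 8 + R + u)
C(o, y) = 4/o
(K(-112, -143) - 38997)*(C(89, 76) + 20052) = ((8 - 112 - 143) - 38997)*(4/89 + 20052) = (-247 - 38997)*(4*(1/89) + 20052) = -39244*(4/89 + 20052) = -39244*1784632/89 = -70036098208/89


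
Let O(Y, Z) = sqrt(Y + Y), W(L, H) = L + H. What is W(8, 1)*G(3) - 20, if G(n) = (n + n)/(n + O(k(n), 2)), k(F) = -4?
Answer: 2*(-20*sqrt(2) + 3*I)/(-3*I + 2*sqrt(2)) ≈ -10.471 - 8.9844*I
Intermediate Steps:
W(L, H) = H + L
O(Y, Z) = sqrt(2)*sqrt(Y) (O(Y, Z) = sqrt(2*Y) = sqrt(2)*sqrt(Y))
G(n) = 2*n/(n + 2*I*sqrt(2)) (G(n) = (n + n)/(n + sqrt(2)*sqrt(-4)) = (2*n)/(n + sqrt(2)*(2*I)) = (2*n)/(n + 2*I*sqrt(2)) = 2*n/(n + 2*I*sqrt(2)))
W(8, 1)*G(3) - 20 = (1 + 8)*(2*3/(3 + 2*I*sqrt(2))) - 20 = 9*(6/(3 + 2*I*sqrt(2))) - 20 = 54/(3 + 2*I*sqrt(2)) - 20 = -20 + 54/(3 + 2*I*sqrt(2))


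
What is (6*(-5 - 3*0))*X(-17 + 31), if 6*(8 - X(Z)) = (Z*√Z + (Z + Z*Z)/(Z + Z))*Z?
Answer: 285 + 980*√14 ≈ 3951.8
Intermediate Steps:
X(Z) = 8 - Z*(Z^(3/2) + (Z + Z²)/(2*Z))/6 (X(Z) = 8 - (Z*√Z + (Z + Z*Z)/(Z + Z))*Z/6 = 8 - (Z^(3/2) + (Z + Z²)/((2*Z)))*Z/6 = 8 - (Z^(3/2) + (Z + Z²)*(1/(2*Z)))*Z/6 = 8 - (Z^(3/2) + (Z + Z²)/(2*Z))*Z/6 = 8 - Z*(Z^(3/2) + (Z + Z²)/(2*Z))/6)
(6*(-5 - 3*0))*X(-17 + 31) = (6*(-5 - 3*0))*(8 - (-17 + 31)^(5/2)/6 - (-17 + 31)/12 - (-17 + 31)²/12) = (6*(-5 + 0))*(8 - 98*√14/3 - 1/12*14 - 1/12*14²) = (6*(-5))*(8 - 98*√14/3 - 7/6 - 1/12*196) = -30*(8 - 98*√14/3 - 7/6 - 49/3) = -30*(-19/2 - 98*√14/3) = 285 + 980*√14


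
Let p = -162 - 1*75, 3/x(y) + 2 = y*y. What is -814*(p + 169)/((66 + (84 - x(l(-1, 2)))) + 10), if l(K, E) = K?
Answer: 55352/163 ≈ 339.58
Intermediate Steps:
x(y) = 3/(-2 + y²) (x(y) = 3/(-2 + y*y) = 3/(-2 + y²))
p = -237 (p = -162 - 75 = -237)
-814*(p + 169)/((66 + (84 - x(l(-1, 2)))) + 10) = -814*(-237 + 169)/((66 + (84 - 3/(-2 + (-1)²))) + 10) = -(-55352)/((66 + (84 - 3/(-2 + 1))) + 10) = -(-55352)/((66 + (84 - 3/(-1))) + 10) = -(-55352)/((66 + (84 - 3*(-1))) + 10) = -(-55352)/((66 + (84 - 1*(-3))) + 10) = -(-55352)/((66 + (84 + 3)) + 10) = -(-55352)/((66 + 87) + 10) = -(-55352)/(153 + 10) = -(-55352)/163 = -814*(-68/163) = 55352/163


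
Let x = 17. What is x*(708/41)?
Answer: 12036/41 ≈ 293.56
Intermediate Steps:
x*(708/41) = 17*(708/41) = 12036/41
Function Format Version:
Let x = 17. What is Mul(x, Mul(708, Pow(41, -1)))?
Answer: Rational(12036, 41) ≈ 293.56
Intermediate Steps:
Mul(x, Mul(708, Pow(41, -1))) = Mul(17, Mul(708, Pow(41, -1))) = Mul(17, Mul(708, Rational(1, 41))) = Mul(17, Rational(708, 41)) = Rational(12036, 41)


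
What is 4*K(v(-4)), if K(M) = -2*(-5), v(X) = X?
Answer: 40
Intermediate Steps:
K(M) = 10
4*K(v(-4)) = 4*10 = 40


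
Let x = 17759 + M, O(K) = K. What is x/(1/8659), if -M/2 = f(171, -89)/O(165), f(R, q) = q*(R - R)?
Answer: 153775181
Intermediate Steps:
f(R, q) = 0 (f(R, q) = q*0 = 0)
M = 0 (M = -0/165 = -2*0 = 0)
x = 17759 (x = 17759 + 0 = 17759)
x/(1/8659) = 17759/(1/8659) = 17759*8659 = 153775181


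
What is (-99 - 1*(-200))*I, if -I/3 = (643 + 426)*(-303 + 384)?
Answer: -26236467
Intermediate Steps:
I = -259767 (I = -3*(643 + 426)*(-303 + 384) = -3207*81 = -3*86589 = -259767)
(-99 - 1*(-200))*I = (-99 - 1*(-200))*(-259767) = (-99 + 200)*(-259767) = 101*(-259767) = -26236467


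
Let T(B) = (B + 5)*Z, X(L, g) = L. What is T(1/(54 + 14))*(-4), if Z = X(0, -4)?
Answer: 0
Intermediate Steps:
Z = 0
T(B) = 0 (T(B) = (B + 5)*0 = (5 + B)*0 = 0)
T(1/(54 + 14))*(-4) = 0*(-4) = 0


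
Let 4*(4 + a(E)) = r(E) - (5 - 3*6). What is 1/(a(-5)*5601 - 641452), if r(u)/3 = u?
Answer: -2/1333313 ≈ -1.5000e-6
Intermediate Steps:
r(u) = 3*u
a(E) = -¾ + 3*E/4 (a(E) = -4 + (3*E - (5 - 3*6))/4 = -4 + (3*E - (5 - 18))/4 = -4 + (3*E - 1*(-13))/4 = -4 + (3*E + 13)/4 = -4 + (13 + 3*E)/4 = -4 + (13/4 + 3*E/4) = -¾ + 3*E/4)
1/(a(-5)*5601 - 641452) = 1/((-¾ + (¾)*(-5))*5601 - 641452) = 1/((-¾ - 15/4)*5601 - 641452) = 1/(-9/2*5601 - 641452) = 1/(-50409/2 - 641452) = 1/(-1333313/2) = -2/1333313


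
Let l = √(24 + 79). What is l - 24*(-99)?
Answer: 2376 + √103 ≈ 2386.1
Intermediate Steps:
l = √103 ≈ 10.149
l - 24*(-99) = √103 - 24*(-99) = √103 + 2376 = 2376 + √103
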